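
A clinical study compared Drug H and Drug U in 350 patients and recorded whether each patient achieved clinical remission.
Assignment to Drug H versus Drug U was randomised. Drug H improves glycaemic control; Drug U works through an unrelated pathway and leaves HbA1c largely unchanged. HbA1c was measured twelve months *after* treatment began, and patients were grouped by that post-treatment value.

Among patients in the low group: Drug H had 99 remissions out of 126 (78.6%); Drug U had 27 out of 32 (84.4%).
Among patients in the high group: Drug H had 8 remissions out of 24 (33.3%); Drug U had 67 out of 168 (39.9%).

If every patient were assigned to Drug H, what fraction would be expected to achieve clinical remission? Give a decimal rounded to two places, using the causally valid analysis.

HbA1c here is a post-treatment variable shaped by the drug; conditioning on it would introduce bias rather than remove it. The overall comparison is the causal one.
So P(outcome | do(Drug H)) is just the pooled rate for Drug H: 107/150 = 0.713.

0.71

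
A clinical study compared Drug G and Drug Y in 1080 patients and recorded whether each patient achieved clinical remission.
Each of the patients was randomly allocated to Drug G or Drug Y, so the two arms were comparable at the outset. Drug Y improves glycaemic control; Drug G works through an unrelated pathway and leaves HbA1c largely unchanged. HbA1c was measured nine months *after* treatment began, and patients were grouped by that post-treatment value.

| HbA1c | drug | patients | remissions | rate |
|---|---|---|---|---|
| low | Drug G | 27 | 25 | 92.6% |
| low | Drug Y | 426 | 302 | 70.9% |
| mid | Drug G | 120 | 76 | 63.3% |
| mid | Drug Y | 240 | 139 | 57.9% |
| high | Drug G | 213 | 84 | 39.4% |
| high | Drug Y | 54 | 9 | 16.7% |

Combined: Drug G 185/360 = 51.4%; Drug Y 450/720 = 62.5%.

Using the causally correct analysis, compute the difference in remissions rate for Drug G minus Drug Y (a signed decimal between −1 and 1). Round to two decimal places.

-0.11

The HbA1c-specific comparison favours Drug G throughout, but the pooled figures favour Drug Y. The question is whether to condition on HbA1c.
Stratifying would compare drugs among patients the drugs themselves sorted into HbA1c groups — a form of selection on an intermediate. The unconditioned pooled rates give the total causal effect.
The causal difference is the pooled difference: 0.514 − 0.625 = -0.111.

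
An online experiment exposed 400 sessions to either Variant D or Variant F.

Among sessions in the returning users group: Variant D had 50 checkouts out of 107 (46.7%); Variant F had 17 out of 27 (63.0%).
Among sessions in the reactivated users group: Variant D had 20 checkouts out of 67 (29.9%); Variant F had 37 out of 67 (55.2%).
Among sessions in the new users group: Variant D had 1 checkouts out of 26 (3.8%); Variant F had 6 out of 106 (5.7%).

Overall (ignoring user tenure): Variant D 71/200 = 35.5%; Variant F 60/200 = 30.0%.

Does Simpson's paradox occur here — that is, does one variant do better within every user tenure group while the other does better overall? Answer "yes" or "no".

yes

Within each user tenure level (returning users 46.7% vs 63.0%; reactivated users 29.9% vs 55.2%; new users 3.8% vs 5.7%), Variant F has the higher rate every time. Pooled: 35.5% vs 30.0% — Variant D has the higher rate overall. The two comparisons disagree.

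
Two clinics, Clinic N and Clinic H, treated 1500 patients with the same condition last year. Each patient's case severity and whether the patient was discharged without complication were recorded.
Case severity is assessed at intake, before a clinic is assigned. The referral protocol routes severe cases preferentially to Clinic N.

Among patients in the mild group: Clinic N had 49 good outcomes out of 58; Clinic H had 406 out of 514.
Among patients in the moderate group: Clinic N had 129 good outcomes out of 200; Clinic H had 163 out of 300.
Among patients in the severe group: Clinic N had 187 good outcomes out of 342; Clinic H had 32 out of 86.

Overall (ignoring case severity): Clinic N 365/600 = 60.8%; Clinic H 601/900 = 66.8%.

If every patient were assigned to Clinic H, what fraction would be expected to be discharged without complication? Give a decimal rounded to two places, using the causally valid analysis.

The stratified and pooled comparisons disagree (Clinic N wins within each case severity; Clinic H wins overall), so the answer turns on the causal role of case severity.
Case severity is set before the clinic has any effect — it is not caused by the clinic — and it independently drives the outcome. That makes it a confounder, so the causal comparison is within case severity levels.
Standardising Clinic H to the population case severity mix: 0.381·406/514 + 0.333·163/300 + 0.285·32/86 = 0.588.

0.59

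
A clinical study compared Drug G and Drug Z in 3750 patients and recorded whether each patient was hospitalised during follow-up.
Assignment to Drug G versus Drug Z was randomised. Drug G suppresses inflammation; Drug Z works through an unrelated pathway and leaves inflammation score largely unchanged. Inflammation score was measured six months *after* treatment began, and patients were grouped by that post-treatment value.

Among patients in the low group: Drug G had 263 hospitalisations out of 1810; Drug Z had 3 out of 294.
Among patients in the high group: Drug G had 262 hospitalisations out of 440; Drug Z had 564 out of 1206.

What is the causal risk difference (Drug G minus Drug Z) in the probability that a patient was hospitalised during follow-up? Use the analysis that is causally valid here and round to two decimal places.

-0.14

Inflammation score lies on the pathway drug → inflammation score → outcome, so adjusting for it blocks the indirect effect. For the total causal effect of drug, use the unadjusted pooled rates.
The causal difference is the pooled difference: 0.233 − 0.378 = -0.145.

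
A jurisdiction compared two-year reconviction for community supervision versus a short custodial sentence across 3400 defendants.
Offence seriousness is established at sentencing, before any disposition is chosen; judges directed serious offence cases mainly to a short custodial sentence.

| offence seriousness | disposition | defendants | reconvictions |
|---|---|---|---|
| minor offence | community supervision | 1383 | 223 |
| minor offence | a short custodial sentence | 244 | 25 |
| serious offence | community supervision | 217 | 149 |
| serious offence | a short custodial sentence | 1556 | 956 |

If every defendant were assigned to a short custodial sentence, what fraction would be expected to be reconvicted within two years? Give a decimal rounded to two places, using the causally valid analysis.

Within every offence seriousness level a short custodial sentence has the lower rate, yet pooled community supervision does — Simpson's reversal.
Offence seriousness is set before the disposition has any effect — it is not caused by the disposition — and it independently drives the outcome. That makes it a confounder, so the causal comparison is within offence seriousness levels.
Standardising a short custodial sentence to the population offence seriousness mix: 0.479·25/244 + 0.521·956/1556 = 0.369.

0.37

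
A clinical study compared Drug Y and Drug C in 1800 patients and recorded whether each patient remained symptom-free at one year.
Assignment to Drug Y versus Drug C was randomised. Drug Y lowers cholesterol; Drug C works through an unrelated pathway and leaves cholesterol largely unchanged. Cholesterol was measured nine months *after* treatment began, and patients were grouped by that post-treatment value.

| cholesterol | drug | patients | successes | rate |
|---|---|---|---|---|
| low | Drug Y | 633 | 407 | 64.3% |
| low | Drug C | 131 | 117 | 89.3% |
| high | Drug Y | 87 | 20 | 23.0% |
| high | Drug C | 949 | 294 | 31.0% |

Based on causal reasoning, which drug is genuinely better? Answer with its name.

Within every cholesterol level Drug C has the higher rate, yet pooled Drug Y does — Simpson's reversal.
Cholesterol lies on the pathway drug → cholesterol → outcome, so adjusting for it blocks the indirect effect. For the total causal effect of drug, use the unadjusted pooled rates.
Pooled: Drug Y 59.3% vs Drug C 38.1%; Drug Y is higher overall.

Drug Y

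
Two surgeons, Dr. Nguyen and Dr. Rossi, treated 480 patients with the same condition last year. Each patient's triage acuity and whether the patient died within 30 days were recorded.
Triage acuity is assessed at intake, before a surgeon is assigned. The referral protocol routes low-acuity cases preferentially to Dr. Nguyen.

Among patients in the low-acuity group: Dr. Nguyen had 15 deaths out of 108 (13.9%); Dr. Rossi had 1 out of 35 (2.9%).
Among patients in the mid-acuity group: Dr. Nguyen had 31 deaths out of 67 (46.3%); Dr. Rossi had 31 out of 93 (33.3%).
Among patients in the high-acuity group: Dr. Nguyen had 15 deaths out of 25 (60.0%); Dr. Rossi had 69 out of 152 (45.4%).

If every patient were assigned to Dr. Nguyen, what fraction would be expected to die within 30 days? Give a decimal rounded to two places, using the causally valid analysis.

0.42

Nothing the surgeon does changes triage acuity; the imbalance is an allocation artefact. With triage acuity also predicting the outcome, the pooled figure is confounded, and the within-stratum comparison is the causal one.
Standardising Dr. Nguyen to the population triage acuity mix: 0.298·15/108 + 0.333·31/67 + 0.369·15/25 = 0.417.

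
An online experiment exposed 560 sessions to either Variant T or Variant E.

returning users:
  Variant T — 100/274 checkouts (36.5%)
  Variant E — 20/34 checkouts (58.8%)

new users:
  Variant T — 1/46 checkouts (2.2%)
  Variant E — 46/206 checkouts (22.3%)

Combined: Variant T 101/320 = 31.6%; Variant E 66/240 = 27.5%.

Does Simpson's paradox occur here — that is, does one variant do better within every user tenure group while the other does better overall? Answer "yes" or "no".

yes

Within each user tenure level (returning users 36.5% vs 58.8%; new users 2.2% vs 22.3%), Variant E has the higher rate every time. Pooled: 31.6% vs 27.5% — Variant T has the higher rate overall. The two comparisons disagree.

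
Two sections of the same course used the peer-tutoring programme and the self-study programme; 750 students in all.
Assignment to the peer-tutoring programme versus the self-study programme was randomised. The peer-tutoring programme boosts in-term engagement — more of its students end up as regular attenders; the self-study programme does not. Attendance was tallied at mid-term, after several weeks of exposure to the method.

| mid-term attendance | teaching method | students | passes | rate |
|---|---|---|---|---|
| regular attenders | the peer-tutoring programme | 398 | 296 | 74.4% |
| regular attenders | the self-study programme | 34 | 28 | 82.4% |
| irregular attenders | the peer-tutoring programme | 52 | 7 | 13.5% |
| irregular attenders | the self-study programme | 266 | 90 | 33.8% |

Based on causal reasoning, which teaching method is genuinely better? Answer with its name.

the peer-tutoring programme

The mid-term attendance-specific comparison favours the self-study programme throughout, but the pooled figures favour the peer-tutoring programme. The question is whether to condition on mid-term attendance.
Mid-term attendance is downstream of the teaching method. One should not condition on a consequence of treatment, so the overall rates are the right comparison.
Pooled: the peer-tutoring programme 67.3% vs the self-study programme 39.3%; the peer-tutoring programme is higher overall.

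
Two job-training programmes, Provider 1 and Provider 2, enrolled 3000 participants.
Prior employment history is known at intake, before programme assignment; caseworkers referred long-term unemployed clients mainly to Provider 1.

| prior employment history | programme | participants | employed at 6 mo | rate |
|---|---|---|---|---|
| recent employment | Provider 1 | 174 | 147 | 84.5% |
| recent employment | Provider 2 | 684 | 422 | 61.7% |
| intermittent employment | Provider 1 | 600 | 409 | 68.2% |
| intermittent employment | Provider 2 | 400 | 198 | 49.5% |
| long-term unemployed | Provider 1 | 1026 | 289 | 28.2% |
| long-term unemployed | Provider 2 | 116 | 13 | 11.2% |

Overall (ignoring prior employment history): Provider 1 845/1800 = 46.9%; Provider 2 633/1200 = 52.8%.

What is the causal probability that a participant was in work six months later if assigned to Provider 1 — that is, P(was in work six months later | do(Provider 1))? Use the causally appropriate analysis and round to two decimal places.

The prior employment history-specific comparison favours Provider 1 throughout, but the pooled figures favour Provider 2. The question is whether to condition on prior employment history.
The imbalance in prior employment history arose from how participants were allocated, not from anything the programme did; and prior employment history independently affects the outcome. The pooled gap is confounded — condition on prior employment history.
Standardising Provider 1 to the population prior employment history mix: 0.286·147/174 + 0.333·409/600 + 0.381·289/1026 = 0.576.

0.58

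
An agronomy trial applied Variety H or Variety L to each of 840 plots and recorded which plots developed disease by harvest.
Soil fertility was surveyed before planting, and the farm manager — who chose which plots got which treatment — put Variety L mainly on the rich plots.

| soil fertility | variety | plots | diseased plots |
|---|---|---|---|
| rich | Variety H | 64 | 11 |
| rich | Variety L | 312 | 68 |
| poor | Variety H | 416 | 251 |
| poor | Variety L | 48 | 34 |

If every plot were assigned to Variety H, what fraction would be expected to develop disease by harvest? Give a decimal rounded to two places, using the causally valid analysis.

Soil fertility differs across varietys for reasons unrelated to any effect of the variety itself, and it separately predicts the outcome — a classic confounder. We must compare within soil fertility levels.
Standardising Variety H to the population soil fertility mix: 0.448·11/64 + 0.552·251/416 = 0.410.

0.41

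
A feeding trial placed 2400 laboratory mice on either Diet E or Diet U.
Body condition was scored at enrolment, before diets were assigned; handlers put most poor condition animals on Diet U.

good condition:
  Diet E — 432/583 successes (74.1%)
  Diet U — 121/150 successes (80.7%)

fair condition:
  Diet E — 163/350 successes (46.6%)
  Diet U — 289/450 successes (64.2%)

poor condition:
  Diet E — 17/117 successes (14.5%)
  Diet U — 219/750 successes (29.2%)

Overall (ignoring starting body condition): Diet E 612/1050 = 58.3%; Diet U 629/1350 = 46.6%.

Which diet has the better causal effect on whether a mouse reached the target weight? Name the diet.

Within every starting body condition level Diet U has the higher rate, yet pooled Diet E does — Simpson's reversal.
Here starting body condition is a common cause — it drives both which diet a case falls under and the outcome. The crude comparison mixes populations; the stratum-specific rates are the causally relevant ones.
Within each level — good condition: 74.1% vs 80.7%; fair condition: 46.6% vs 64.2%; poor condition: 14.5% vs 29.2% — Diet U is higher every time.

Diet U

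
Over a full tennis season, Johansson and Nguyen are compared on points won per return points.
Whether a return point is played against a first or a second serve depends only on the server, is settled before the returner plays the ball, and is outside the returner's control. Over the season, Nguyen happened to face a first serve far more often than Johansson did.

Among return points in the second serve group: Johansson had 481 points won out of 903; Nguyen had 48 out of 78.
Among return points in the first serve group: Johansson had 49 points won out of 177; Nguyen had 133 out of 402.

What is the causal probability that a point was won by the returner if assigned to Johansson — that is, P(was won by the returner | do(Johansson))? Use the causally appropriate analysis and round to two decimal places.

The stratified and pooled comparisons disagree (Nguyen wins within each serve type; Johansson wins overall), so the answer turns on the causal role of serve type.
Serve type satisfies the back-door criterion: it is not a descendant of the player, and it blocks the spurious path from player to outcome. Adjusting for it (i.e., using the within-serve type rates) gives the causal effect.
Standardising Johansson to the population serve type mix: 0.629·481/903 + 0.371·49/177 = 0.438.

0.44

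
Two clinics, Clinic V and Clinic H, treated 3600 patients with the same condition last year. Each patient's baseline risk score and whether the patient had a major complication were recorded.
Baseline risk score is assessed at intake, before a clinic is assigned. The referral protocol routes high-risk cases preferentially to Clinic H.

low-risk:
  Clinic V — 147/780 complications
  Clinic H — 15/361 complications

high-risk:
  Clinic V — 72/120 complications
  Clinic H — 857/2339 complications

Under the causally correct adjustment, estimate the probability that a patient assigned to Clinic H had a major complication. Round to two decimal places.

Nothing the clinic does changes baseline risk score; the imbalance is an allocation artefact. With baseline risk score also predicting the outcome, the pooled figure is confounded, and the within-stratum comparison is the causal one.
Standardising Clinic H to the population baseline risk score mix: 0.317·15/361 + 0.683·857/2339 = 0.263.

0.26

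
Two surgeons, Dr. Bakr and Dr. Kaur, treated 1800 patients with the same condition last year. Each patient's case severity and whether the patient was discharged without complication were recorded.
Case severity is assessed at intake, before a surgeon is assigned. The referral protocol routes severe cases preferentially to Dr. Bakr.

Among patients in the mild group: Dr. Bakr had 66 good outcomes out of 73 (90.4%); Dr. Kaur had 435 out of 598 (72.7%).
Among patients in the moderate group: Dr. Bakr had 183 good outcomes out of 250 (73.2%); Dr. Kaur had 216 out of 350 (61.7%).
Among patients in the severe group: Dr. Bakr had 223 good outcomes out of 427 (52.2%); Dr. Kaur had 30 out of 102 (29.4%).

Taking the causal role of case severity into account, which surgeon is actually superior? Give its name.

Dr. Bakr

The imbalance in case severity arose from how patients were allocated, not from anything the surgeon did; and case severity independently affects the outcome. The pooled gap is confounded — condition on case severity.
Within each level — mild: 90.4% vs 72.7%; moderate: 73.2% vs 61.7%; severe: 52.2% vs 29.4% — Dr. Bakr is higher every time.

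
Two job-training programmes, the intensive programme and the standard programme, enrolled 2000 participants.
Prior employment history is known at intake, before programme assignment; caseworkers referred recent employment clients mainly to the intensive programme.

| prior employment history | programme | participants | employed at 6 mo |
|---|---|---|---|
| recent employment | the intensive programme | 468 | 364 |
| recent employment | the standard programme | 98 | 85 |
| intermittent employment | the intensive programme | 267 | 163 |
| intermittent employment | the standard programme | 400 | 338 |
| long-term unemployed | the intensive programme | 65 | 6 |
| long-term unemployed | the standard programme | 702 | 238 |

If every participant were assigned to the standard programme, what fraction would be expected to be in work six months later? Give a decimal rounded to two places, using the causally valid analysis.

0.66

Prior employment history is set before the programme has any effect — it is not caused by the programme — and it independently drives the outcome. That makes it a confounder, so the causal comparison is within prior employment history levels.
Standardising the standard programme to the population prior employment history mix: 0.283·85/98 + 0.334·338/400 + 0.384·238/702 = 0.657.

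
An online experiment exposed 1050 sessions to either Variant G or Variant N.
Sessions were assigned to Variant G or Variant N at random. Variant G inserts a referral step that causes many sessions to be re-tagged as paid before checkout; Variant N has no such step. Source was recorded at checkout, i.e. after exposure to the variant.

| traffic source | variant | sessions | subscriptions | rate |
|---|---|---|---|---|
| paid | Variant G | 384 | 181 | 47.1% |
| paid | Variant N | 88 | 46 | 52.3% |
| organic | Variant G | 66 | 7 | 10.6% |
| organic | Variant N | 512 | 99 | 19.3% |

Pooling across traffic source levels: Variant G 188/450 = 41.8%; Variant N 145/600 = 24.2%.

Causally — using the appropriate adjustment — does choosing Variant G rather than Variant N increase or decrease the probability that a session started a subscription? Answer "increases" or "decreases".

increases

Within every traffic source level Variant N has the higher rate, yet pooled Variant G does — Simpson's reversal.
Traffic source is recorded after the variant and is itself shifted by it — it sits on the causal path from variant to outcome. Conditioning on a mediator would strip out part of the effect we want; the pooled comparison gives the total causal effect.
Pooled: Variant G 41.8% vs Variant N 24.2%; Variant G is higher overall.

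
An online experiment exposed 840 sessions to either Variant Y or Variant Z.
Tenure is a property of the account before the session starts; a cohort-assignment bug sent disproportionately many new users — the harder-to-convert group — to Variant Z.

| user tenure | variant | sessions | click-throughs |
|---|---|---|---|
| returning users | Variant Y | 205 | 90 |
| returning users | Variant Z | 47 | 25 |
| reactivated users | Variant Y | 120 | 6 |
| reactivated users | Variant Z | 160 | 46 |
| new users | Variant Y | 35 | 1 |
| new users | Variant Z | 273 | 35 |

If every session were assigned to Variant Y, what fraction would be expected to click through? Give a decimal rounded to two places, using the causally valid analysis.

The user tenure-specific comparison favours Variant Z throughout, but the pooled figures favour Variant Y. The question is whether to condition on user tenure.
User tenure differs across variants for reasons unrelated to any effect of the variant itself, and it separately predicts the outcome — a classic confounder. We must compare within user tenure levels.
Standardising Variant Y to the population user tenure mix: 0.300·90/205 + 0.333·6/120 + 0.367·1/35 = 0.159.

0.16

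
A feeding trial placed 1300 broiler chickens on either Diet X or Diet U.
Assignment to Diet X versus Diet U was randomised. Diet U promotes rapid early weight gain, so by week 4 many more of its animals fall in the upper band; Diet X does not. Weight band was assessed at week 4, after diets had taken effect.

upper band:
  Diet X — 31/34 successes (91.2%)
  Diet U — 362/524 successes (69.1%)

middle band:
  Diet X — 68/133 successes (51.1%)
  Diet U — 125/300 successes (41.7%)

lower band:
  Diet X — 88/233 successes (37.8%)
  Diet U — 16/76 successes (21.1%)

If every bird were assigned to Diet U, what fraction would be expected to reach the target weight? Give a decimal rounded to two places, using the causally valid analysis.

0.56

Week-4 weight band is downstream of the diet. One should not condition on a consequence of treatment, so the overall rates are the right comparison.
So P(outcome | do(Diet U)) is just the pooled rate for Diet U: 503/900 = 0.559.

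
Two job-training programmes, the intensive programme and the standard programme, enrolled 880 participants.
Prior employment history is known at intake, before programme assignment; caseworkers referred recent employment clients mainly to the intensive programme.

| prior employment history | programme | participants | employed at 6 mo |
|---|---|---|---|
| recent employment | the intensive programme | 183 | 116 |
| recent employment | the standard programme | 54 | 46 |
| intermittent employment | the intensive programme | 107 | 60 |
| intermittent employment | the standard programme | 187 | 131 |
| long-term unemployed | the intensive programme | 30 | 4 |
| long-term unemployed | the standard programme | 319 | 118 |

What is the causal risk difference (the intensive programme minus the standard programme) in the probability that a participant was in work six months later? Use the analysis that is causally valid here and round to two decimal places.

-0.20

The stratified and pooled comparisons disagree (the standard programme wins within each prior employment history; the intensive programme wins overall), so the answer turns on the causal role of prior employment history.
Prior employment history satisfies the back-door criterion: it is not a descendant of the programme, and it blocks the spurious path from programme to outcome. Adjusting for it (i.e., using the within-prior employment history rates) gives the causal effect.
Adjusting over the population distribution of prior employment history: 0.269·(0.634−0.852) + 0.334·(0.561−0.701) + 0.397·(0.133−0.370) = -0.199.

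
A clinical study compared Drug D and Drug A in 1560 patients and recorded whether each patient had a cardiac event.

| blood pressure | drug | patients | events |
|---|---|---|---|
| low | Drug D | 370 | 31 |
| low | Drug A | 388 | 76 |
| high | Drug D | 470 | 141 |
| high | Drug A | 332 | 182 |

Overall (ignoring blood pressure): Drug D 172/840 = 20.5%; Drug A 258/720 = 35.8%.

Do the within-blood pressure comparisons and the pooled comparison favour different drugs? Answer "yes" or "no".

no

Within each blood pressure level (low 8.4% vs 19.6%; high 30.0% vs 54.8%), Drug D has the lower rate every time. Pooled: 20.5% vs 35.8% — Drug D has the lower rate overall. They agree.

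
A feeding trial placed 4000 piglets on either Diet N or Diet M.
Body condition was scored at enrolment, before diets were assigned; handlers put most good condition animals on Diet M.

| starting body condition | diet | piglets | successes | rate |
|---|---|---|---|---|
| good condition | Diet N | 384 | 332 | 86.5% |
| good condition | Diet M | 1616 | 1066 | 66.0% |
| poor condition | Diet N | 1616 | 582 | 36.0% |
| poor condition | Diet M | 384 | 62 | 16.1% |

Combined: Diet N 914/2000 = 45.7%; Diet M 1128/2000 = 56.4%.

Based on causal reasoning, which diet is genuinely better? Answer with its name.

Nothing the diet does changes starting body condition; the imbalance is an allocation artefact. With starting body condition also predicting the outcome, the pooled figure is confounded, and the within-stratum comparison is the causal one.
Within each level — good condition: 86.5% vs 66.0%; poor condition: 36.0% vs 16.1% — Diet N is higher every time.

Diet N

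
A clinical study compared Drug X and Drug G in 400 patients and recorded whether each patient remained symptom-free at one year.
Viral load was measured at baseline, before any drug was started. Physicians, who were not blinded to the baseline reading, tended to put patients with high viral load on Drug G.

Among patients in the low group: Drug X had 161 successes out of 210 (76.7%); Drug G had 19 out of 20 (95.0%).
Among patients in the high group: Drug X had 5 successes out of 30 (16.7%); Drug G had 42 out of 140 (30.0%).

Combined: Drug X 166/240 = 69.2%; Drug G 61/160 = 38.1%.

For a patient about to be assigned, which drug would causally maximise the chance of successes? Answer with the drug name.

Drug G

Within every viral load level Drug G has the higher rate, yet pooled Drug X does — Simpson's reversal.
Since viral load is a pre-existing factor (not a product of the drug) and it affects the outcome on its own, it is a confounder. The stratified rates, not the pooled rate, identify the causal effect.
Within each level — low: 76.7% vs 95.0%; high: 16.7% vs 30.0% — Drug G is higher every time.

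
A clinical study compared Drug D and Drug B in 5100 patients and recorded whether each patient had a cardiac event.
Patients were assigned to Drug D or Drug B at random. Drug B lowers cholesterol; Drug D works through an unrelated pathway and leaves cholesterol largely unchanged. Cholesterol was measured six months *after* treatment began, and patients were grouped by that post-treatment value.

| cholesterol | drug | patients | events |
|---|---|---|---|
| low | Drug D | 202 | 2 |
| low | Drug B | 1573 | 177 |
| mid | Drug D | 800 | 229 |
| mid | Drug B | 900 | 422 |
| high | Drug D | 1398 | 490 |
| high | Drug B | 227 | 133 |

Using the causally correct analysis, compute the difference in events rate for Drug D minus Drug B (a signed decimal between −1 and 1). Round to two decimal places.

Drug D is lower inside every cholesterol stratum but Drug B is lower in aggregate. Whether to stratify depends on how cholesterol relates to the drug.
Because the drug influences cholesterol, cholesterol is a post-treatment mediator, not a confounder. Stratifying on it would bias the estimate; the causal effect is the crude pooled difference.
The causal difference is the pooled difference: 0.300 − 0.271 = +0.029.

+0.03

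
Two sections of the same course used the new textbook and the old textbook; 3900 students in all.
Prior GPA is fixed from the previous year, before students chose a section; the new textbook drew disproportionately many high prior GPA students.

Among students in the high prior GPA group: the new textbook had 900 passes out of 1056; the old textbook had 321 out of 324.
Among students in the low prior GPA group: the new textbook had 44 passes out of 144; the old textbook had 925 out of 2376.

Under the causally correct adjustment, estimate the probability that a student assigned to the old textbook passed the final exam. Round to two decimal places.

Prior GPA band differs across teaching methods for reasons unrelated to any effect of the teaching method itself, and it separately predicts the outcome — a classic confounder. We must compare within prior GPA band levels.
Standardising the old textbook to the population prior GPA band mix: 0.354·321/324 + 0.646·925/2376 = 0.602.

0.60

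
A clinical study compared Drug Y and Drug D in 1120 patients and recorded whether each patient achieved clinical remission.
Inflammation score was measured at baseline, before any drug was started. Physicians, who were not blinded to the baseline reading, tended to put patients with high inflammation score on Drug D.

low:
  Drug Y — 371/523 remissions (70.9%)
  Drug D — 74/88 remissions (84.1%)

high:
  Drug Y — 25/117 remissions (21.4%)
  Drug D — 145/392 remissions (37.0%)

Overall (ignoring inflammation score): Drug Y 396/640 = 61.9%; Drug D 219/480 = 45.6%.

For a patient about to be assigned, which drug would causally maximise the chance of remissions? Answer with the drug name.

Drug D

Inflammation score differs across drugs for reasons unrelated to any effect of the drug itself, and it separately predicts the outcome — a classic confounder. We must compare within inflammation score levels.
Within each level — low: 70.9% vs 84.1%; high: 21.4% vs 37.0% — Drug D is higher every time.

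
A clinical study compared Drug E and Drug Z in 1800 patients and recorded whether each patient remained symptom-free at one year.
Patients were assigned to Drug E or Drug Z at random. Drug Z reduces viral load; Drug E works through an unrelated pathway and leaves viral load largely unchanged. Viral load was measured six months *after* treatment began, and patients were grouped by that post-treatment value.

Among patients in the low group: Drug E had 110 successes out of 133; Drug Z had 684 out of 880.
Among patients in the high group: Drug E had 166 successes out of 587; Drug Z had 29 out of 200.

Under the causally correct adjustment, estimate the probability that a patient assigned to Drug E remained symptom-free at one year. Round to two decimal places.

0.38

The distribution of viral load is itself part of what the drug does — it is an intermediate outcome. Holding it fixed would remove that part of the effect; the total effect is the pooled difference.
So P(outcome | do(Drug E)) is just the pooled rate for Drug E: 276/720 = 0.383.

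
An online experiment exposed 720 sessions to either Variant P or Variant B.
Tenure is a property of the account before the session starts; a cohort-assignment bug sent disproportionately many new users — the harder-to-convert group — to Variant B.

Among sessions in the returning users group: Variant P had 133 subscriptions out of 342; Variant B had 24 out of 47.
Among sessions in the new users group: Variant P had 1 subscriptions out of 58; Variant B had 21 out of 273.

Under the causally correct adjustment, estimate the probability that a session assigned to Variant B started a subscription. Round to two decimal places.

Nothing the variant does changes user tenure; the imbalance is an allocation artefact. With user tenure also predicting the outcome, the pooled figure is confounded, and the within-stratum comparison is the causal one.
Standardising Variant B to the population user tenure mix: 0.540·24/47 + 0.460·21/273 = 0.311.

0.31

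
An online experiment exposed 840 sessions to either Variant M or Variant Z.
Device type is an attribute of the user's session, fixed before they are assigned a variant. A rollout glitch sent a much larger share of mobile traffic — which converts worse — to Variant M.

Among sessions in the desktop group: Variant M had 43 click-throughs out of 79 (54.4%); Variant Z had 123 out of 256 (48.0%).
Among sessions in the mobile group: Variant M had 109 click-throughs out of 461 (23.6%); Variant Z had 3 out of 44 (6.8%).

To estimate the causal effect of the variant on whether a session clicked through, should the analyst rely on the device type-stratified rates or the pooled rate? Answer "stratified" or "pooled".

The imbalance in device type arose from how sessions were allocated, not from anything the variant did; and device type independently affects the outcome. The pooled gap is confounded — condition on device type.
Within each level — desktop: 54.4% vs 48.0%; mobile: 23.6% vs 6.8% — Variant M is higher every time.

stratified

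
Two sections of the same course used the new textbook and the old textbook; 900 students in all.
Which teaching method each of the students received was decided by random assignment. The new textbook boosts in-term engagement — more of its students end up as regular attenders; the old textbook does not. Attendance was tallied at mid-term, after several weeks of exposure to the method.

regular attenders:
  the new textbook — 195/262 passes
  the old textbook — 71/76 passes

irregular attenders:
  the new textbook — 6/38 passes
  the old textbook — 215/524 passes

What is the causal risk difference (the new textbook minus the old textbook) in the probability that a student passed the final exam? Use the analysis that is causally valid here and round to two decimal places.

Stratifying would compare teaching methods among students the teaching methods themselves sorted into mid-term attendance groups — a form of selection on an intermediate. The unconditioned pooled rates give the total causal effect.
The causal difference is the pooled difference: 0.670 − 0.477 = +0.193.

+0.19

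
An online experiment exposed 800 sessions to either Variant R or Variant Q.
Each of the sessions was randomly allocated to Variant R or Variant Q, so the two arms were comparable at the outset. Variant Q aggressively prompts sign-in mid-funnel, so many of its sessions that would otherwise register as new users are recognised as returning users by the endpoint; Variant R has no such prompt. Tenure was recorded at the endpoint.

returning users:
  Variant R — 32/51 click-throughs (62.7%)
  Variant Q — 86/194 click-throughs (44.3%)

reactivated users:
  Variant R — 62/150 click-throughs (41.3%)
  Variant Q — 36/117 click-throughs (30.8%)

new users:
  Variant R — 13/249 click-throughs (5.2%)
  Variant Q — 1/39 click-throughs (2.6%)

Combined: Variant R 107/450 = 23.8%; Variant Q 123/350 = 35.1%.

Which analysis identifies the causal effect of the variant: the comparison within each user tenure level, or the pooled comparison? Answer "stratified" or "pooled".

pooled

Because the variant influences user tenure, user tenure is a post-treatment mediator, not a confounder. Stratifying on it would bias the estimate; the causal effect is the crude pooled difference.
Pooled: Variant R 23.8% vs Variant Q 35.1%; Variant Q is higher overall.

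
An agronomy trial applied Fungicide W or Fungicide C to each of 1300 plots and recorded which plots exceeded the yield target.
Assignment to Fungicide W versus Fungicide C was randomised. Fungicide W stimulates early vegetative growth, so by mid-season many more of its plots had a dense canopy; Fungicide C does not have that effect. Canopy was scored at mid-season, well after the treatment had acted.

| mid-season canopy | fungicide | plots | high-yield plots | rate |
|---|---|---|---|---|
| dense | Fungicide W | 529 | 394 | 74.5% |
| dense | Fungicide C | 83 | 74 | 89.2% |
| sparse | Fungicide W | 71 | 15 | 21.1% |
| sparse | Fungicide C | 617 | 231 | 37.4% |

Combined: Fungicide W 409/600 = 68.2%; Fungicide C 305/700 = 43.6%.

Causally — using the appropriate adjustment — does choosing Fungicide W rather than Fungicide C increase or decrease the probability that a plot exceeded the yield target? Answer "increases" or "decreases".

increases

Mid-season canopy is recorded after the fungicide and is itself shifted by it — it sits on the causal path from fungicide to outcome. Conditioning on a mediator would strip out part of the effect we want; the pooled comparison gives the total causal effect.
Pooled: Fungicide W 68.2% vs Fungicide C 43.6%; Fungicide W is higher overall.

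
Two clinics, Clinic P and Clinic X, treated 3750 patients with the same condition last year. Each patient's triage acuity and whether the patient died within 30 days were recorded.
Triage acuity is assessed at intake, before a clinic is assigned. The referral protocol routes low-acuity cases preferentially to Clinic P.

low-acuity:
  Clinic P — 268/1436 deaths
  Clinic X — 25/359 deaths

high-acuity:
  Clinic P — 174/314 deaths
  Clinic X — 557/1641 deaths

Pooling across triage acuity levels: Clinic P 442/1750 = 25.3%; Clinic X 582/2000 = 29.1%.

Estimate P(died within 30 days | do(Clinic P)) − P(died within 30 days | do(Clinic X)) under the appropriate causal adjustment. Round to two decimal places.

+0.17

Nothing the clinic does changes triage acuity; the imbalance is an allocation artefact. With triage acuity also predicting the outcome, the pooled figure is confounded, and the within-stratum comparison is the causal one.
Adjusting over the population distribution of triage acuity: 0.479·(0.187−0.070) + 0.521·(0.554−0.339) = +0.168.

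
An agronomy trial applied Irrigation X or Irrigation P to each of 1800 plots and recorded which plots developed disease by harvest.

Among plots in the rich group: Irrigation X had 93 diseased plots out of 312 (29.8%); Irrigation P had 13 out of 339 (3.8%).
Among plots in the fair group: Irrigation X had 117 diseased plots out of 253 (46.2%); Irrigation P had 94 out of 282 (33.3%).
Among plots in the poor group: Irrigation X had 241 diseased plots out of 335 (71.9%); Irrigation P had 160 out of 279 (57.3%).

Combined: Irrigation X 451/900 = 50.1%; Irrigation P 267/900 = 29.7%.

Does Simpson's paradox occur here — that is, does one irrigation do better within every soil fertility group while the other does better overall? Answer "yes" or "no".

no

Within each soil fertility level (rich 29.8% vs 3.8%; fair 46.2% vs 33.3%; poor 71.9% vs 57.3%), Irrigation P has the lower rate every time. Pooled: 50.1% vs 29.7% — Irrigation P has the lower rate overall. They agree.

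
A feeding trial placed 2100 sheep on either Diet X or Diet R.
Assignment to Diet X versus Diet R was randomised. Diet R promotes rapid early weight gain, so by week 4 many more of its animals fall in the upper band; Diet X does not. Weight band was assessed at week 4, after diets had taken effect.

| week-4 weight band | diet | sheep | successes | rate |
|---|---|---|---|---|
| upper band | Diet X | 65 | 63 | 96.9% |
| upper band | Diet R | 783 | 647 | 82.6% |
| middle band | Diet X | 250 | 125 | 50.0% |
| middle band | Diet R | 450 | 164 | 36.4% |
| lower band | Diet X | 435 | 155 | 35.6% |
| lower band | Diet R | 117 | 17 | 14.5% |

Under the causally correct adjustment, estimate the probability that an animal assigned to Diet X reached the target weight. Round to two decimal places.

0.46

Diet X is higher inside every week-4 weight band stratum but Diet R is higher in aggregate. Whether to stratify depends on how week-4 weight band relates to the diet.
Stratifying would compare diets among sheep the diets themselves sorted into week-4 weight band groups — a form of selection on an intermediate. The unconditioned pooled rates give the total causal effect.
So P(outcome | do(Diet X)) is just the pooled rate for Diet X: 343/750 = 0.457.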